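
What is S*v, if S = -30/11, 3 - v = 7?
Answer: 120/11 ≈ 10.909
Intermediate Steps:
v = -4 (v = 3 - 1*7 = 3 - 7 = -4)
S = -30/11 (S = -30*1/11 = -30/11 ≈ -2.7273)
S*v = -30/11*(-4) = 120/11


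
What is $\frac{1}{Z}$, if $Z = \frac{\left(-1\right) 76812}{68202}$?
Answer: $- \frac{11367}{12802} \approx -0.88791$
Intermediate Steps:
$Z = - \frac{12802}{11367}$ ($Z = \left(-76812\right) \frac{1}{68202} = - \frac{12802}{11367} \approx -1.1262$)
$\frac{1}{Z} = \frac{1}{- \frac{12802}{11367}} = - \frac{11367}{12802}$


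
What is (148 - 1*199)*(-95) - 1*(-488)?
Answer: 5333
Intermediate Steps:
(148 - 1*199)*(-95) - 1*(-488) = (148 - 199)*(-95) + 488 = -51*(-95) + 488 = 4845 + 488 = 5333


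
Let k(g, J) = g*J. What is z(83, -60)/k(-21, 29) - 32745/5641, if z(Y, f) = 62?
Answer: -20291447/3435369 ≈ -5.9066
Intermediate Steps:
k(g, J) = J*g
z(83, -60)/k(-21, 29) - 32745/5641 = 62/((29*(-21))) - 32745/5641 = 62/(-609) - 32745*1/5641 = 62*(-1/609) - 32745/5641 = -62/609 - 32745/5641 = -20291447/3435369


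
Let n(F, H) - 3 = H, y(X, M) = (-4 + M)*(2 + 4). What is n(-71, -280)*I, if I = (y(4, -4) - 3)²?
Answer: -720477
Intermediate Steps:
y(X, M) = -24 + 6*M (y(X, M) = (-4 + M)*6 = -24 + 6*M)
n(F, H) = 3 + H
I = 2601 (I = ((-24 + 6*(-4)) - 3)² = ((-24 - 24) - 3)² = (-48 - 3)² = (-51)² = 2601)
n(-71, -280)*I = (3 - 280)*2601 = -277*2601 = -720477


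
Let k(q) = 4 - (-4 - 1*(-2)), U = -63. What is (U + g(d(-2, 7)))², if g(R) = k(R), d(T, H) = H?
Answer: 3249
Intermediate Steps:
k(q) = 6 (k(q) = 4 - (-4 + 2) = 4 - 1*(-2) = 4 + 2 = 6)
g(R) = 6
(U + g(d(-2, 7)))² = (-63 + 6)² = (-57)² = 3249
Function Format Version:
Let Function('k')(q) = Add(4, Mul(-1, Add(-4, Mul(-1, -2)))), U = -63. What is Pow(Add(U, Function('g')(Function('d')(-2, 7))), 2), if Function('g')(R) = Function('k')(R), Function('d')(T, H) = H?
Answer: 3249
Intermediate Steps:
Function('k')(q) = 6 (Function('k')(q) = Add(4, Mul(-1, Add(-4, 2))) = Add(4, Mul(-1, -2)) = Add(4, 2) = 6)
Function('g')(R) = 6
Pow(Add(U, Function('g')(Function('d')(-2, 7))), 2) = Pow(Add(-63, 6), 2) = Pow(-57, 2) = 3249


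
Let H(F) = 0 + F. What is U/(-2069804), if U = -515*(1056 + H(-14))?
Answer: 268315/1034902 ≈ 0.25927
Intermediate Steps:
H(F) = F
U = -536630 (U = -515*(1056 - 14) = -515*1042 = -536630)
U/(-2069804) = -536630/(-2069804) = -536630*(-1/2069804) = 268315/1034902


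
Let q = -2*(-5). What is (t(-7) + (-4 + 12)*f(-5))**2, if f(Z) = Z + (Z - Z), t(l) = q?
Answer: 900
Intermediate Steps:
q = 10
t(l) = 10
f(Z) = Z (f(Z) = Z + 0 = Z)
(t(-7) + (-4 + 12)*f(-5))**2 = (10 + (-4 + 12)*(-5))**2 = (10 + 8*(-5))**2 = (10 - 40)**2 = (-30)**2 = 900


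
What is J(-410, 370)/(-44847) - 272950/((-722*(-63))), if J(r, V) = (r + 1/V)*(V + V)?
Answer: 86631821/113328369 ≈ 0.76443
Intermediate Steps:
J(r, V) = 2*V*(r + 1/V) (J(r, V) = (r + 1/V)*(2*V) = 2*V*(r + 1/V))
J(-410, 370)/(-44847) - 272950/((-722*(-63))) = (2 + 2*370*(-410))/(-44847) - 272950/((-722*(-63))) = (2 - 303400)*(-1/44847) - 272950/45486 = -303398*(-1/44847) - 272950*1/45486 = 303398/44847 - 136475/22743 = 86631821/113328369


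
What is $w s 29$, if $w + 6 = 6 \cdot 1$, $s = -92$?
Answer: $0$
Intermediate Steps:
$w = 0$ ($w = -6 + 6 \cdot 1 = -6 + 6 = 0$)
$w s 29 = 0 \left(-92\right) 29 = 0 \cdot 29 = 0$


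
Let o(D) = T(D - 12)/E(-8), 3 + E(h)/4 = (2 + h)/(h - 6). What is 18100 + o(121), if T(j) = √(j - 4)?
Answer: 18100 - 7*√105/72 ≈ 18099.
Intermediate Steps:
E(h) = -12 + 4*(2 + h)/(-6 + h) (E(h) = -12 + 4*((2 + h)/(h - 6)) = -12 + 4*((2 + h)/(-6 + h)) = -12 + 4*(2 + h)/(-6 + h))
T(j) = √(-4 + j)
o(D) = -7*√(-16 + D)/72 (o(D) = √(-4 + (D - 12))/((8*(10 - 1*(-8))/(-6 - 8))) = √(-4 + (-12 + D))/((8*(10 + 8)/(-14))) = √(-16 + D)/((8*(-1/14)*18)) = √(-16 + D)/(-72/7) = √(-16 + D)*(-7/72) = -7*√(-16 + D)/72)
18100 + o(121) = 18100 - 7*√(-16 + 121)/72 = 18100 - 7*√105/72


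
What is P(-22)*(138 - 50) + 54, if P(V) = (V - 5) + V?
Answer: -4258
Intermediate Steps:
P(V) = -5 + 2*V (P(V) = (-5 + V) + V = -5 + 2*V)
P(-22)*(138 - 50) + 54 = (-5 + 2*(-22))*(138 - 50) + 54 = (-5 - 44)*88 + 54 = -49*88 + 54 = -4312 + 54 = -4258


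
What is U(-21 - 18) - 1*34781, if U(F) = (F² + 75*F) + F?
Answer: -36224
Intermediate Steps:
U(F) = F² + 76*F
U(-21 - 18) - 1*34781 = (-21 - 18)*(76 + (-21 - 18)) - 1*34781 = -39*(76 - 39) - 34781 = -39*37 - 34781 = -1443 - 34781 = -36224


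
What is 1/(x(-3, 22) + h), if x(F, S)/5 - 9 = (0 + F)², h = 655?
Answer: 1/745 ≈ 0.0013423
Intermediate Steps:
x(F, S) = 45 + 5*F² (x(F, S) = 45 + 5*(0 + F)² = 45 + 5*F²)
1/(x(-3, 22) + h) = 1/((45 + 5*(-3)²) + 655) = 1/((45 + 5*9) + 655) = 1/((45 + 45) + 655) = 1/(90 + 655) = 1/745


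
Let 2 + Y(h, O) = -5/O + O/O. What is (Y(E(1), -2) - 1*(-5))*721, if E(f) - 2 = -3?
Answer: 9373/2 ≈ 4686.5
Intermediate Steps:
E(f) = -1 (E(f) = 2 - 3 = -1)
Y(h, O) = -1 - 5/O (Y(h, O) = -2 + (-5/O + O/O) = -2 + (-5/O + 1) = -2 + (1 - 5/O) = -1 - 5/O)
(Y(E(1), -2) - 1*(-5))*721 = ((-5 - 1*(-2))/(-2) - 1*(-5))*721 = (-(-5 + 2)/2 + 5)*721 = (-½*(-3) + 5)*721 = (3/2 + 5)*721 = (13/2)*721 = 9373/2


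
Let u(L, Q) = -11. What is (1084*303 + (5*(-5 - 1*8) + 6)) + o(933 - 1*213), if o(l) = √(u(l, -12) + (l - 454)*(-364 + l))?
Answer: 328393 + √94685 ≈ 3.2870e+5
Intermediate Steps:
o(l) = √(-11 + (-454 + l)*(-364 + l)) (o(l) = √(-11 + (l - 454)*(-364 + l)) = √(-11 + (-454 + l)*(-364 + l)))
(1084*303 + (5*(-5 - 1*8) + 6)) + o(933 - 1*213) = (1084*303 + (5*(-5 - 1*8) + 6)) + √(165245 + (933 - 1*213)² - 818*(933 - 1*213)) = (328452 + (5*(-5 - 8) + 6)) + √(165245 + (933 - 213)² - 818*(933 - 213)) = (328452 + (5*(-13) + 6)) + √(165245 + 720² - 818*720) = (328452 + (-65 + 6)) + √(165245 + 518400 - 588960) = (328452 - 59) + √94685 = 328393 + √94685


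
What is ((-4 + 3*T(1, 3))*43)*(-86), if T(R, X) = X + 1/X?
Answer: -22188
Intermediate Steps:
((-4 + 3*T(1, 3))*43)*(-86) = ((-4 + 3*(3 + 1/3))*43)*(-86) = ((-4 + 3*(3 + ⅓))*43)*(-86) = ((-4 + 3*(10/3))*43)*(-86) = ((-4 + 10)*43)*(-86) = (6*43)*(-86) = 258*(-86) = -22188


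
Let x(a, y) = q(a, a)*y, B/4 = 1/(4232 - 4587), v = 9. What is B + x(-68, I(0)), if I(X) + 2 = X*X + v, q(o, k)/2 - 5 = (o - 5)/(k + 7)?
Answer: 1878416/21655 ≈ 86.743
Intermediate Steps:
q(o, k) = 10 + 2*(-5 + o)/(7 + k) (q(o, k) = 10 + 2*((o - 5)/(k + 7)) = 10 + 2*((-5 + o)/(7 + k)) = 10 + 2*(-5 + o)/(7 + k))
B = -4/355 (B = 4/(4232 - 4587) = 4/(-355) = 4*(-1/355) = -4/355 ≈ -0.011268)
I(X) = 7 + X² (I(X) = -2 + (X*X + 9) = -2 + (X² + 9) = -2 + (9 + X²) = 7 + X²)
x(a, y) = 2*y*(30 + 6*a)/(7 + a) (x(a, y) = (2*(30 + a + 5*a)/(7 + a))*y = (2*(30 + 6*a)/(7 + a))*y = 2*y*(30 + 6*a)/(7 + a))
B + x(-68, I(0)) = -4/355 + 12*(7 + 0²)*(5 - 68)/(7 - 68) = -4/355 + 12*(7 + 0)*(-63)/(-61) = -4/355 + 12*7*(-1/61)*(-63) = -4/355 + 5292/61 = 1878416/21655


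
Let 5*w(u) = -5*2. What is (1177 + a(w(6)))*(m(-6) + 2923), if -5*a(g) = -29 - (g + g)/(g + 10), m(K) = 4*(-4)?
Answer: 34381089/10 ≈ 3.4381e+6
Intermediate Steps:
w(u) = -2 (w(u) = (-5*2)/5 = (⅕)*(-10) = -2)
m(K) = -16
a(g) = 29/5 + 2*g/(5*(10 + g)) (a(g) = -(-29 - (g + g)/(g + 10))/5 = -(-29 - 2*g/(10 + g))/5 = 29/5 + 2*g/(5*(10 + g)))
(1177 + a(w(6)))*(m(-6) + 2923) = (1177 + (290 + 31*(-2))/(5*(10 - 2)))*(-16 + 2923) = (1177 + (⅕)*(290 - 62)/8)*2907 = (1177 + (⅕)*(⅛)*228)*2907 = (1177 + 57/10)*2907 = (11827/10)*2907 = 34381089/10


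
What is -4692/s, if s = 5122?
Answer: -2346/2561 ≈ -0.91605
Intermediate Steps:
-4692/s = -4692/5122 = -1*2346/2561 = -2346/2561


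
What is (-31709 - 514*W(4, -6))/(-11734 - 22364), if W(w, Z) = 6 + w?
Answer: 12283/11366 ≈ 1.0807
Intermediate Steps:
(-31709 - 514*W(4, -6))/(-11734 - 22364) = (-31709 - 514*(6 + 4))/(-11734 - 22364) = (-31709 - 514*10)/(-34098) = (-31709 - 5140)*(-1/34098) = -36849*(-1/34098) = 12283/11366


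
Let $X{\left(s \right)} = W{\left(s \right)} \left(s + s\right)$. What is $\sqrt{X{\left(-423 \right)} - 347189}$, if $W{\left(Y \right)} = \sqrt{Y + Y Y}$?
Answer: $\sqrt{-347189 - 2538 \sqrt{19834}} \approx 839.42 i$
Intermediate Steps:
$W{\left(Y \right)} = \sqrt{Y + Y^{2}}$
$X{\left(s \right)} = 2 s \sqrt{s \left(1 + s\right)}$ ($X{\left(s \right)} = \sqrt{s \left(1 + s\right)} \left(s + s\right) = \sqrt{s \left(1 + s\right)} 2 s = 2 s \sqrt{s \left(1 + s\right)}$)
$\sqrt{X{\left(-423 \right)} - 347189} = \sqrt{2 \left(-423\right) \sqrt{- 423 \left(1 - 423\right)} - 347189} = \sqrt{2 \left(-423\right) \sqrt{\left(-423\right) \left(-422\right)} - 347189} = \sqrt{2 \left(-423\right) \sqrt{178506} - 347189} = \sqrt{2 \left(-423\right) 3 \sqrt{19834} - 347189} = \sqrt{- 2538 \sqrt{19834} - 347189} = \sqrt{-347189 - 2538 \sqrt{19834}}$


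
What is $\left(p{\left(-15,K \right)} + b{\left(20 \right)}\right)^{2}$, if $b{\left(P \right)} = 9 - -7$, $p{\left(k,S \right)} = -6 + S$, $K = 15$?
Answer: $625$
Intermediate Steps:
$b{\left(P \right)} = 16$ ($b{\left(P \right)} = 9 + 7 = 16$)
$\left(p{\left(-15,K \right)} + b{\left(20 \right)}\right)^{2} = \left(\left(-6 + 15\right) + 16\right)^{2} = \left(9 + 16\right)^{2} = 25^{2} = 625$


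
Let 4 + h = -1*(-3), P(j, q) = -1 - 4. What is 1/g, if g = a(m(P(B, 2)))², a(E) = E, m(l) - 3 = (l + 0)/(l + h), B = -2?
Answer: 36/529 ≈ 0.068053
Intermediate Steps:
P(j, q) = -5
h = -1 (h = -4 - 1*(-3) = -4 + 3 = -1)
m(l) = 3 + l/(-1 + l) (m(l) = 3 + (l + 0)/(l - 1) = 3 + l/(-1 + l))
g = 529/36 (g = ((-3 + 4*(-5))/(-1 - 5))² = ((-3 - 20)/(-6))² = (-⅙*(-23))² = (23/6)² = 529/36 ≈ 14.694)
1/g = 1/(529/36) = 36/529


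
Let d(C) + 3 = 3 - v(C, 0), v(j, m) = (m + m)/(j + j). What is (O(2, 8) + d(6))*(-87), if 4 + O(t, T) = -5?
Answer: 783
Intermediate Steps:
v(j, m) = m/j (v(j, m) = (2*m)/((2*j)) = (2*m)*(1/(2*j)) = m/j)
O(t, T) = -9 (O(t, T) = -4 - 5 = -9)
d(C) = 0 (d(C) = -3 + (3 - 0/C) = -3 + (3 - 1*0) = -3 + (3 + 0) = -3 + 3 = 0)
(O(2, 8) + d(6))*(-87) = (-9 + 0)*(-87) = -9*(-87) = 783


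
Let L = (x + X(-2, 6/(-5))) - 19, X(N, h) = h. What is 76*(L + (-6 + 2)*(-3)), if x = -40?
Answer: -18316/5 ≈ -3663.2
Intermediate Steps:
L = -301/5 (L = (-40 + 6/(-5)) - 19 = (-40 + 6*(-⅕)) - 19 = (-40 - 6/5) - 19 = -206/5 - 19 = -301/5 ≈ -60.200)
76*(L + (-6 + 2)*(-3)) = 76*(-301/5 + (-6 + 2)*(-3)) = 76*(-301/5 - 4*(-3)) = 76*(-301/5 + 12) = 76*(-241/5) = -18316/5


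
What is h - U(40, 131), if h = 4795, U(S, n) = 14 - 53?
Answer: 4834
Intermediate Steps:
U(S, n) = -39
h - U(40, 131) = 4795 - 1*(-39) = 4795 + 39 = 4834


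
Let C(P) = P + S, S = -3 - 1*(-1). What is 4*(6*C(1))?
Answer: -24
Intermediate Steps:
S = -2 (S = -3 + 1 = -2)
C(P) = -2 + P (C(P) = P - 2 = -2 + P)
4*(6*C(1)) = 4*(6*(-2 + 1)) = 4*(6*(-1)) = 4*(-6) = -24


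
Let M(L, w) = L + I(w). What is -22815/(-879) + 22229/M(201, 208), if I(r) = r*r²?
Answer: 68444767462/2636740109 ≈ 25.958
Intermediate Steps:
I(r) = r³
M(L, w) = L + w³
-22815/(-879) + 22229/M(201, 208) = -22815/(-879) + 22229/(201 + 208³) = -22815*(-1/879) + 22229/(201 + 8998912) = 7605/293 + 22229/8999113 = 68444767462/2636740109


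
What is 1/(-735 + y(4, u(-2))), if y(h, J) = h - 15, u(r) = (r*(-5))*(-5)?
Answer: -1/746 ≈ -0.0013405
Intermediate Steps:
u(r) = 25*r (u(r) = -5*r*(-5) = 25*r)
y(h, J) = -15 + h
1/(-735 + y(4, u(-2))) = 1/(-735 + (-15 + 4)) = 1/(-735 - 11) = 1/(-746) = -1/746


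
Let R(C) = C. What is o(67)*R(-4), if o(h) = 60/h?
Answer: -240/67 ≈ -3.5821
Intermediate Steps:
o(67)*R(-4) = (60/67)*(-4) = -240/67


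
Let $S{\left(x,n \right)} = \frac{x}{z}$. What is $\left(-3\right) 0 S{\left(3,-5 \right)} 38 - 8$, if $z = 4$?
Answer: $-8$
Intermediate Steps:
$S{\left(x,n \right)} = \frac{x}{4}$
$\left(-3\right) 0 S{\left(3,-5 \right)} 38 - 8 = \left(-3\right) 0 \cdot \frac{1}{4} \cdot 3 \cdot 38 - 8 = 0 \cdot \frac{3}{4} \cdot 38 - 8 = 0 \cdot 38 - 8 = 0 - 8 = -8$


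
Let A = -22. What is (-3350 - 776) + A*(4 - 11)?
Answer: -3972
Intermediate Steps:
(-3350 - 776) + A*(4 - 11) = (-3350 - 776) - 22*(4 - 11) = -4126 - 22*(-7) = -4126 + 154 = -3972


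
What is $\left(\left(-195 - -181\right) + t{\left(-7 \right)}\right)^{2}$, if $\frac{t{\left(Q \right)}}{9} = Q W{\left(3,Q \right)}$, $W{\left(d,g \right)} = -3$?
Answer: $30625$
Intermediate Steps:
$t{\left(Q \right)} = - 27 Q$ ($t{\left(Q \right)} = 9 Q \left(-3\right) = 9 \left(- 3 Q\right) = - 27 Q$)
$\left(\left(-195 - -181\right) + t{\left(-7 \right)}\right)^{2} = \left(\left(-195 - -181\right) - -189\right)^{2} = \left(\left(-195 + 181\right) + 189\right)^{2} = \left(-14 + 189\right)^{2} = 175^{2} = 30625$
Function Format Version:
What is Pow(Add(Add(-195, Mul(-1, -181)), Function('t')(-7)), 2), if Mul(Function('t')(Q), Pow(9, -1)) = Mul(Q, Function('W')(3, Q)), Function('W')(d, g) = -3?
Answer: 30625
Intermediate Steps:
Function('t')(Q) = Mul(-27, Q) (Function('t')(Q) = Mul(9, Mul(Q, -3)) = Mul(9, Mul(-3, Q)) = Mul(-27, Q))
Pow(Add(Add(-195, Mul(-1, -181)), Function('t')(-7)), 2) = Pow(Add(Add(-195, Mul(-1, -181)), Mul(-27, -7)), 2) = Pow(Add(Add(-195, 181), 189), 2) = Pow(Add(-14, 189), 2) = Pow(175, 2) = 30625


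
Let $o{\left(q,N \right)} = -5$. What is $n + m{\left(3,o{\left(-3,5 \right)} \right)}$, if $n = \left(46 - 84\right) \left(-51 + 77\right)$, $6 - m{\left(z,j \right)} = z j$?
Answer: $-967$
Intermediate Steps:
$m{\left(z,j \right)} = 6 - j z$ ($m{\left(z,j \right)} = 6 - z j = 6 - j z$)
$n = -988$ ($n = \left(-38\right) 26 = -988$)
$n + m{\left(3,o{\left(-3,5 \right)} \right)} = -988 - \left(-6 - 15\right) = -988 + \left(6 + 15\right) = -988 + 21 = -967$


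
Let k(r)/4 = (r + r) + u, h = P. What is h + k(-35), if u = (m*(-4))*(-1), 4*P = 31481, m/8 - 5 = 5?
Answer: 35481/4 ≈ 8870.3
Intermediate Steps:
m = 80 (m = 40 + 8*5 = 40 + 40 = 80)
P = 31481/4 (P = (¼)*31481 = 31481/4 ≈ 7870.3)
u = 320 (u = (80*(-4))*(-1) = -320*(-1) = 320)
h = 31481/4 ≈ 7870.3
k(r) = 1280 + 8*r (k(r) = 4*((r + r) + 320) = 4*(2*r + 320) = 4*(320 + 2*r) = 1280 + 8*r)
h + k(-35) = 31481/4 + (1280 + 8*(-35)) = 31481/4 + (1280 - 280) = 31481/4 + 1000 = 35481/4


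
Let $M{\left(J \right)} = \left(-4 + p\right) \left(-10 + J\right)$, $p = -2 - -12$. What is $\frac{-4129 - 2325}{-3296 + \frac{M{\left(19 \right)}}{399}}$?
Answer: $\frac{429191}{219175} \approx 1.9582$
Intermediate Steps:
$p = 10$ ($p = -2 + 12 = 10$)
$M{\left(J \right)} = -60 + 6 J$ ($M{\left(J \right)} = \left(-4 + 10\right) \left(-10 + J\right) = 6 \left(-10 + J\right) = -60 + 6 J$)
$\frac{-4129 - 2325}{-3296 + \frac{M{\left(19 \right)}}{399}} = \frac{-4129 - 2325}{-3296 + \frac{-60 + 6 \cdot 19}{399}} = - \frac{6454}{-3296 + \left(-60 + 114\right) \frac{1}{399}} = - \frac{6454}{-3296 + 54 \cdot \frac{1}{399}} = - \frac{6454}{-3296 + \frac{18}{133}} = - \frac{6454}{- \frac{438350}{133}} = \left(-6454\right) \left(- \frac{133}{438350}\right) = \frac{429191}{219175}$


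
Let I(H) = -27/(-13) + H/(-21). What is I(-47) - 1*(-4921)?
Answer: 1344611/273 ≈ 4925.3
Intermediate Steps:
I(H) = 27/13 - H/21 (I(H) = -27*(-1/13) + H*(-1/21) = 27/13 - H/21)
I(-47) - 1*(-4921) = (27/13 - 1/21*(-47)) - 1*(-4921) = (27/13 + 47/21) + 4921 = 1178/273 + 4921 = 1344611/273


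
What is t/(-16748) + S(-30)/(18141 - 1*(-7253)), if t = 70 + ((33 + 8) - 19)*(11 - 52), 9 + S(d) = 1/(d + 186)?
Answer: 818110151/16586649768 ≈ 0.049323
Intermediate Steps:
S(d) = -9 + 1/(186 + d) (S(d) = -9 + 1/(d + 186) = -9 + 1/(186 + d))
t = -832 (t = 70 + (41 - 19)*(-41) = 70 + 22*(-41) = 70 - 902 = -832)
t/(-16748) + S(-30)/(18141 - 1*(-7253)) = -832/(-16748) + ((-1673 - 9*(-30))/(186 - 30))/(18141 - 1*(-7253)) = -832*(-1/16748) + ((-1673 + 270)/156)/(18141 + 7253) = 208/4187 + ((1/156)*(-1403))/25394 = 208/4187 - 1403/156*1/25394 = 208/4187 - 1403/3961464 = 818110151/16586649768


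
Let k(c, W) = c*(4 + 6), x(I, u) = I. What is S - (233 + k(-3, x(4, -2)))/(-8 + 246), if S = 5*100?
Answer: 16971/34 ≈ 499.15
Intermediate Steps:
k(c, W) = 10*c (k(c, W) = c*10 = 10*c)
S = 500
S - (233 + k(-3, x(4, -2)))/(-8 + 246) = 500 - (233 + 10*(-3))/(-8 + 246) = 500 - (233 - 30)/238 = 500 - 203/238 = 500 - 1*29/34 = 500 - 29/34 = 16971/34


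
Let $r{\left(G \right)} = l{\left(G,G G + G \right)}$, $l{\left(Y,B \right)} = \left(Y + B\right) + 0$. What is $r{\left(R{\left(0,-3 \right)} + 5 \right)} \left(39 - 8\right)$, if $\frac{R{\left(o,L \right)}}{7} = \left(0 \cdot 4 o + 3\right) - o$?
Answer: $22568$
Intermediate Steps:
$R{\left(o,L \right)} = 21 - 7 o$ ($R{\left(o,L \right)} = 7 \left(\left(0 \cdot 4 o + 3\right) - o\right) = 7 \left(\left(0 o + 3\right) - o\right) = 7 \left(\left(0 + 3\right) - o\right) = 7 \left(3 - o\right) = 21 - 7 o$)
$l{\left(Y,B \right)} = B + Y$ ($l{\left(Y,B \right)} = \left(B + Y\right) + 0 = B + Y$)
$r{\left(G \right)} = G^{2} + 2 G$ ($r{\left(G \right)} = \left(G G + G\right) + G = \left(G^{2} + G\right) + G = \left(G + G^{2}\right) + G = G^{2} + 2 G$)
$r{\left(R{\left(0,-3 \right)} + 5 \right)} \left(39 - 8\right) = \left(\left(21 - 0\right) + 5\right) \left(2 + \left(\left(21 - 0\right) + 5\right)\right) \left(39 - 8\right) = \left(\left(21 + 0\right) + 5\right) \left(2 + \left(\left(21 + 0\right) + 5\right)\right) 31 = \left(21 + 5\right) \left(2 + \left(21 + 5\right)\right) 31 = 26 \left(2 + 26\right) 31 = 26 \cdot 28 \cdot 31 = 728 \cdot 31 = 22568$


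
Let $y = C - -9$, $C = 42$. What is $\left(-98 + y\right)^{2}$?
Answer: $2209$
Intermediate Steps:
$y = 51$ ($y = 42 - -9 = 42 + 9 = 51$)
$\left(-98 + y\right)^{2} = \left(-98 + 51\right)^{2} = \left(-47\right)^{2} = 2209$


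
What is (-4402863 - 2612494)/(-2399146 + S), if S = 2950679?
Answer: -7015357/551533 ≈ -12.720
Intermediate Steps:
(-4402863 - 2612494)/(-2399146 + S) = (-4402863 - 2612494)/(-2399146 + 2950679) = -7015357/551533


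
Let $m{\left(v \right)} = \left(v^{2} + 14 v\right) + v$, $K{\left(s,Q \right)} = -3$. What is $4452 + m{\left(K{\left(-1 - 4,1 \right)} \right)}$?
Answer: $4416$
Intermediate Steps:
$m{\left(v \right)} = v^{2} + 15 v$
$4452 + m{\left(K{\left(-1 - 4,1 \right)} \right)} = 4452 - 3 \left(15 - 3\right) = 4452 - 36 = 4416$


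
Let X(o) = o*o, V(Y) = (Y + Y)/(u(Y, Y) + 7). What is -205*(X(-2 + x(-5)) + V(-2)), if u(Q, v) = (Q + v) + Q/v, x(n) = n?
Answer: -9840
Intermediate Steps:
u(Q, v) = Q + v + Q/v
V(Y) = 2*Y/(8 + 2*Y) (V(Y) = (Y + Y)/((Y + Y + Y/Y) + 7) = (2*Y)/((Y + Y + 1) + 7) = (2*Y)/((1 + 2*Y) + 7) = (2*Y)/(8 + 2*Y) = 2*Y/(8 + 2*Y))
X(o) = o²
-205*(X(-2 + x(-5)) + V(-2)) = -205*((-2 - 5)² - 2/(4 - 2)) = -205*((-7)² - 2/2) = -205*(49 - 2*½) = -205*(49 - 1) = -205*48 = -9840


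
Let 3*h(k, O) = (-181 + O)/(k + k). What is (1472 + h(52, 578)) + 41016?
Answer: 13256653/312 ≈ 42489.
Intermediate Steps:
h(k, O) = (-181 + O)/(6*k) (h(k, O) = ((-181 + O)/(k + k))/3 = ((-181 + O)/((2*k)))/3 = ((-181 + O)*(1/(2*k)))/3 = ((-181 + O)/(2*k))/3 = (-181 + O)/(6*k))
(1472 + h(52, 578)) + 41016 = (1472 + (⅙)*(-181 + 578)/52) + 41016 = (1472 + (⅙)*(1/52)*397) + 41016 = (1472 + 397/312) + 41016 = 459661/312 + 41016 = 13256653/312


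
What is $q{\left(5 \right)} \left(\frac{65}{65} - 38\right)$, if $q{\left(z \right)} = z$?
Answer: $-185$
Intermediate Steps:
$q{\left(5 \right)} \left(\frac{65}{65} - 38\right) = 5 \left(\frac{65}{65} - 38\right) = 5 \left(65 \cdot \frac{1}{65} - 38\right) = 5 \left(1 - 38\right) = 5 \left(-37\right) = -185$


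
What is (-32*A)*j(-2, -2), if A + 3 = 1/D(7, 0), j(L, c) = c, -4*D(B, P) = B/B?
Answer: -448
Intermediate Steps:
D(B, P) = -¼ (D(B, P) = -B/(4*B) = -¼*1 = -¼)
A = -7 (A = -3 + 1/(-¼) = -3 - 4 = -7)
(-32*A)*j(-2, -2) = -32*(-7)*(-2) = 224*(-2) = -448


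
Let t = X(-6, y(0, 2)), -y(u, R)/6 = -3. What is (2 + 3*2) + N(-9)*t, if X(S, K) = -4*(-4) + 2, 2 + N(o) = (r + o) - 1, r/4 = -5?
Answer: -568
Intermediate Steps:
r = -20 (r = 4*(-5) = -20)
y(u, R) = 18 (y(u, R) = -6*(-3) = 18)
N(o) = -23 + o (N(o) = -2 + ((-20 + o) - 1) = -2 + (-21 + o) = -23 + o)
X(S, K) = 18 (X(S, K) = 16 + 2 = 18)
t = 18
(2 + 3*2) + N(-9)*t = (2 + 3*2) + (-23 - 9)*18 = (2 + 6) - 32*18 = 8 - 576 = -568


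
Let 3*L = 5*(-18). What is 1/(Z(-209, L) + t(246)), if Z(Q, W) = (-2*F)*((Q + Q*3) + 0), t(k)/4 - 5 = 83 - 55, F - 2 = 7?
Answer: 1/15180 ≈ 6.5876e-5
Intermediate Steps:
F = 9 (F = 2 + 7 = 9)
t(k) = 132 (t(k) = 20 + 4*(83 - 55) = 20 + 4*28 = 20 + 112 = 132)
L = -30 (L = (5*(-18))/3 = (⅓)*(-90) = -30)
Z(Q, W) = -72*Q (Z(Q, W) = (-2*9)*((Q + Q*3) + 0) = -18*((Q + 3*Q) + 0) = -18*(4*Q + 0) = -72*Q)
1/(Z(-209, L) + t(246)) = 1/(-72*(-209) + 132) = 1/(15048 + 132) = 1/15180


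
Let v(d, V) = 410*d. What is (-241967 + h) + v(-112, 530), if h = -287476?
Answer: -575363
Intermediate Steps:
(-241967 + h) + v(-112, 530) = (-241967 - 287476) + 410*(-112) = -529443 - 45920 = -575363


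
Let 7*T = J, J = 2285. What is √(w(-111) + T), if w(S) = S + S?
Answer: √5117/7 ≈ 10.219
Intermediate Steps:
w(S) = 2*S
T = 2285/7 (T = (⅐)*2285 = 2285/7 ≈ 326.43)
√(w(-111) + T) = √(2*(-111) + 2285/7) = √(-222 + 2285/7) = √(731/7) = √5117/7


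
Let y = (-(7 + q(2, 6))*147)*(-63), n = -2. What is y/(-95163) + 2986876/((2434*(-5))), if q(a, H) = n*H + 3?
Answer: -47335778008/193022285 ≈ -245.23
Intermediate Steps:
q(a, H) = 3 - 2*H (q(a, H) = -2*H + 3 = 3 - 2*H)
y = -18522 (y = (-(7 + (3 - 2*6))*147)*(-63) = (-(7 + (3 - 12))*147)*(-63) = (-(7 - 9)*147)*(-63) = (-1*(-2)*147)*(-63) = (2*147)*(-63) = 294*(-63) = -18522)
y/(-95163) + 2986876/((2434*(-5))) = -18522/(-95163) + 2986876/((2434*(-5))) = -18522*(-1/95163) + 2986876/(-12170) = 6174/31721 + 2986876*(-1/12170) = 6174/31721 - 1493438/6085 = -47335778008/193022285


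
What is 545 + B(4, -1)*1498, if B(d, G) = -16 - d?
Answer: -29415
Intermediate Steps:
545 + B(4, -1)*1498 = 545 + (-16 - 1*4)*1498 = 545 + (-16 - 4)*1498 = 545 - 20*1498 = 545 - 29960 = -29415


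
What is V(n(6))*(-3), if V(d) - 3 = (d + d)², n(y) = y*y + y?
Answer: -21177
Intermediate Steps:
n(y) = y + y² (n(y) = y² + y = y + y²)
V(d) = 3 + 4*d² (V(d) = 3 + (d + d)² = 3 + (2*d)² = 3 + 4*d²)
V(n(6))*(-3) = (3 + 4*(6*(1 + 6))²)*(-3) = (3 + 4*(6*7)²)*(-3) = (3 + 4*42²)*(-3) = (3 + 4*1764)*(-3) = (3 + 7056)*(-3) = 7059*(-3) = -21177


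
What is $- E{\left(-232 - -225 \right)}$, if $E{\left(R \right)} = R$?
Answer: $7$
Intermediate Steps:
$- E{\left(-232 - -225 \right)} = - (-232 - -225) = - (-232 + 225) = \left(-1\right) \left(-7\right) = 7$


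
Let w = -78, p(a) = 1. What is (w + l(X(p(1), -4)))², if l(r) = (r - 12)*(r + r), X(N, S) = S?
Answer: 2500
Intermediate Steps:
l(r) = 2*r*(-12 + r) (l(r) = (-12 + r)*(2*r) = 2*r*(-12 + r))
(w + l(X(p(1), -4)))² = (-78 + 2*(-4)*(-12 - 4))² = (-78 + 2*(-4)*(-16))² = (-78 + 128)² = 50² = 2500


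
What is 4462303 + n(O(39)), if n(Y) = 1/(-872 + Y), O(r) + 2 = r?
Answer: 3726023004/835 ≈ 4.4623e+6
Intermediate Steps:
O(r) = -2 + r
4462303 + n(O(39)) = 4462303 + 1/(-872 + (-2 + 39)) = 4462303 + 1/(-872 + 37) = 4462303 + 1/(-835) = 4462303 - 1/835 = 3726023004/835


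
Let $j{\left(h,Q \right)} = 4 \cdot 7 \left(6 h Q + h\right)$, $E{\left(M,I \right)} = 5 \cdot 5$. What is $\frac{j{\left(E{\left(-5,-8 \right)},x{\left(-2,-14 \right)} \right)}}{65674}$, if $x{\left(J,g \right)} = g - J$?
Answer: $- \frac{3550}{4691} \approx -0.75677$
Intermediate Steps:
$E{\left(M,I \right)} = 25$
$j{\left(h,Q \right)} = 28 h + 168 Q h$ ($j{\left(h,Q \right)} = 28 \left(6 Q h + h\right) = 28 \left(h + 6 Q h\right) = 28 h + 168 Q h$)
$\frac{j{\left(E{\left(-5,-8 \right)},x{\left(-2,-14 \right)} \right)}}{65674} = \frac{28 \cdot 25 \left(1 + 6 \left(-14 - -2\right)\right)}{65674} = 28 \cdot 25 \left(1 + 6 \left(-14 + 2\right)\right) \frac{1}{65674} = 28 \cdot 25 \left(1 + 6 \left(-12\right)\right) \frac{1}{65674} = 28 \cdot 25 \left(1 - 72\right) \frac{1}{65674} = 28 \cdot 25 \left(-71\right) \frac{1}{65674} = \left(-49700\right) \frac{1}{65674} = - \frac{3550}{4691}$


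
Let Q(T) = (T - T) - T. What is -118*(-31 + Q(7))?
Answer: 4484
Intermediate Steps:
Q(T) = -T (Q(T) = 0 - T = -T)
-118*(-31 + Q(7)) = -118*(-31 - 1*7) = -118*(-31 - 7) = -118*(-38) = 4484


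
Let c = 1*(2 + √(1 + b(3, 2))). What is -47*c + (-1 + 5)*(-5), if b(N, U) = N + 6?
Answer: -114 - 47*√10 ≈ -262.63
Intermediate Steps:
b(N, U) = 6 + N
c = 2 + √10 (c = 1*(2 + √(1 + (6 + 3))) = 1*(2 + √(1 + 9)) = 1*(2 + √10) = 2 + √10 ≈ 5.1623)
-47*c + (-1 + 5)*(-5) = -47*(2 + √10) + (-1 + 5)*(-5) = (-94 - 47*√10) + 4*(-5) = (-94 - 47*√10) - 20 = -114 - 47*√10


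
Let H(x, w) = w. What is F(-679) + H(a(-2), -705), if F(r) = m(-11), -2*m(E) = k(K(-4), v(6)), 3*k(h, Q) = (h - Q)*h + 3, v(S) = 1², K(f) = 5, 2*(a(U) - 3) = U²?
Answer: -4253/6 ≈ -708.83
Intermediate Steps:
a(U) = 3 + U²/2
v(S) = 1
k(h, Q) = 1 + h*(h - Q)/3 (k(h, Q) = ((h - Q)*h + 3)/3 = (h*(h - Q) + 3)/3 = (3 + h*(h - Q))/3 = 1 + h*(h - Q)/3)
m(E) = -23/6 (m(E) = -(1 + (⅓)*5² - ⅓*1*5)/2 = -(1 + (⅓)*25 - 5/3)/2 = -(1 + 25/3 - 5/3)/2 = -½*23/3 = -23/6)
F(r) = -23/6
F(-679) + H(a(-2), -705) = -23/6 - 705 = -4253/6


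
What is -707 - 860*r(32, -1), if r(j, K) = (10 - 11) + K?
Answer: 1013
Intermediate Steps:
r(j, K) = -1 + K
-707 - 860*r(32, -1) = -707 - 860*(-1 - 1) = -707 - 860*(-2) = -707 + 1720 = 1013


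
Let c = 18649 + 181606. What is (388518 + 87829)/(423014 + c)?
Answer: 476347/623269 ≈ 0.76427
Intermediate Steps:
c = 200255
(388518 + 87829)/(423014 + c) = (388518 + 87829)/(423014 + 200255) = 476347/623269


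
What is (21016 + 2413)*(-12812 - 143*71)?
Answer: -538046985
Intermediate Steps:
(21016 + 2413)*(-12812 - 143*71) = 23429*(-12812 - 10153) = 23429*(-22965) = -538046985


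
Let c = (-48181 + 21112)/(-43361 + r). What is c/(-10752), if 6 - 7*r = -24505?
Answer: -9023/142856192 ≈ -6.3161e-5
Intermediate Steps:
r = 24511/7 (r = 6/7 - ⅐*(-24505) = 6/7 + 24505/7 = 24511/7 ≈ 3501.6)
c = 189483/279016 (c = (-48181 + 21112)/(-43361 + 24511/7) = -27069/(-279016/7) = -27069*(-7/279016) = 189483/279016 ≈ 0.67911)
c/(-10752) = (189483/279016)/(-10752) = (189483/279016)*(-1/10752) = -9023/142856192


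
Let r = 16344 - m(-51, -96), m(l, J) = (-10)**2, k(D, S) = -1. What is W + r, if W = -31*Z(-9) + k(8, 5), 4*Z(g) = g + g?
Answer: 32765/2 ≈ 16383.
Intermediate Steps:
m(l, J) = 100
r = 16244 (r = 16344 - 1*100 = 16344 - 100 = 16244)
Z(g) = g/2 (Z(g) = (g + g)/4 = (2*g)/4 = g/2)
W = 277/2 (W = -31*(-9)/2 - 1 = -31*(-9/2) - 1 = 279/2 - 1 = 277/2 ≈ 138.50)
W + r = 277/2 + 16244 = 32765/2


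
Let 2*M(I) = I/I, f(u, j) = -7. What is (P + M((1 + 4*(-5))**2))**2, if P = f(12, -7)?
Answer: 169/4 ≈ 42.250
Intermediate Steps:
P = -7
M(I) = 1/2 (M(I) = (I/I)/2 = (1/2)*1 = 1/2)
(P + M((1 + 4*(-5))**2))**2 = (-7 + 1/2)**2 = (-13/2)**2 = 169/4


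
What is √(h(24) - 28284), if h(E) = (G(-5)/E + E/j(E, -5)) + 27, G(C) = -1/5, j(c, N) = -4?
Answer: I*√101746830/60 ≈ 168.12*I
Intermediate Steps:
G(C) = -⅕ (G(C) = -1*⅕ = -⅕)
h(E) = 27 - E/4 - 1/(5*E) (h(E) = (-1/(5*E) + E/(-4)) + 27 = (-1/(5*E) + E*(-¼)) + 27 = (-1/(5*E) - E/4) + 27 = (-E/4 - 1/(5*E)) + 27 = 27 - E/4 - 1/(5*E))
√(h(24) - 28284) = √((27 - ¼*24 - ⅕/24) - 28284) = √((27 - 6 - ⅕*1/24) - 28284) = √((27 - 6 - 1/120) - 28284) = √(2519/120 - 28284) = √(-3391561/120) = I*√101746830/60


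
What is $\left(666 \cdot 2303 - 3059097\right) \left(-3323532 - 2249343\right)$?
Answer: $8500300664625$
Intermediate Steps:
$\left(666 \cdot 2303 - 3059097\right) \left(-3323532 - 2249343\right) = \left(1533798 - 3059097\right) \left(-5572875\right) = \left(-1525299\right) \left(-5572875\right) = 8500300664625$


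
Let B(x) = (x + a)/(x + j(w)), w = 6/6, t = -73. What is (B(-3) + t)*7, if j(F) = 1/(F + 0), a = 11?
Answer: -539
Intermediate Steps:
w = 1 (w = 6*(⅙) = 1)
j(F) = 1/F
B(x) = (11 + x)/(1 + x) (B(x) = (x + 11)/(x + 1/1) = (11 + x)/(x + 1) = (11 + x)/(1 + x))
(B(-3) + t)*7 = ((11 - 3)/(1 - 3) - 73)*7 = (8/(-2) - 73)*7 = (-½*8 - 73)*7 = (-4 - 73)*7 = -77*7 = -539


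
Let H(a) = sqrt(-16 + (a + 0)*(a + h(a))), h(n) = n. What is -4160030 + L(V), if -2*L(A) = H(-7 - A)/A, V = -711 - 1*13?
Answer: -4160030 + sqrt(1028162)/1448 ≈ -4.1600e+6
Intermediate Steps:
V = -724 (V = -711 - 13 = -724)
H(a) = sqrt(-16 + 2*a**2) (H(a) = sqrt(-16 + (a + 0)*(a + a)) = sqrt(-16 + a*(2*a)) = sqrt(-16 + 2*a**2))
L(A) = -sqrt(-16 + 2*(-7 - A)**2)/(2*A)
-4160030 + L(V) = -4160030 - 1/2*sqrt(-16 + 2*(7 - 724)**2)/(-724) = -4160030 - 1/2*(-1/724)*sqrt(-16 + 2*(-717)**2) = -4160030 - 1/2*(-1/724)*sqrt(-16 + 2*514089) = -4160030 - 1/2*(-1/724)*sqrt(-16 + 1028178) = -4160030 - 1/2*(-1/724)*sqrt(1028162) = -4160030 + sqrt(1028162)/1448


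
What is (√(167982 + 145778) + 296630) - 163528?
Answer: 133102 + 4*√19610 ≈ 1.3366e+5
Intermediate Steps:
(√(167982 + 145778) + 296630) - 163528 = (√313760 + 296630) - 163528 = (4*√19610 + 296630) - 163528 = (296630 + 4*√19610) - 163528 = 133102 + 4*√19610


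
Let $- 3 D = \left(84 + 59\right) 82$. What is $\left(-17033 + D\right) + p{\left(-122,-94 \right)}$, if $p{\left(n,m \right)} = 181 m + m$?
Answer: $- \frac{114149}{3} \approx -38050.0$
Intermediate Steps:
$p{\left(n,m \right)} = 182 m$
$D = - \frac{11726}{3}$ ($D = - \frac{\left(84 + 59\right) 82}{3} = - \frac{143 \cdot 82}{3} = \left(- \frac{1}{3}\right) 11726 = - \frac{11726}{3} \approx -3908.7$)
$\left(-17033 + D\right) + p{\left(-122,-94 \right)} = \left(-17033 - \frac{11726}{3}\right) + 182 \left(-94\right) = - \frac{62825}{3} - 17108 = - \frac{114149}{3}$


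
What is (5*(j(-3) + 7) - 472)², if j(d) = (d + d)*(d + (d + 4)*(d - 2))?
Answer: 38809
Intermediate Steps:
j(d) = 2*d*(d + (-2 + d)*(4 + d)) (j(d) = (2*d)*(d + (4 + d)*(-2 + d)) = (2*d)*(d + (-2 + d)*(4 + d)) = 2*d*(d + (-2 + d)*(4 + d)))
(5*(j(-3) + 7) - 472)² = (5*(2*(-3)*(-8 + (-3)² + 3*(-3)) + 7) - 472)² = (5*(2*(-3)*(-8 + 9 - 9) + 7) - 472)² = (5*(2*(-3)*(-8) + 7) - 472)² = (5*(48 + 7) - 472)² = (5*55 - 472)² = (275 - 472)² = (-197)² = 38809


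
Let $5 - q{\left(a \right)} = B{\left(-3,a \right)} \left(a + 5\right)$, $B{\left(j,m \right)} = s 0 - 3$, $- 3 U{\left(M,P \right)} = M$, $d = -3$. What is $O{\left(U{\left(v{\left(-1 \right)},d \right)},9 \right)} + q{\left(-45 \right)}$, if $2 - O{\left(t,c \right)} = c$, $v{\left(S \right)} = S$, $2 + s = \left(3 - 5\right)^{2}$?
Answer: $-122$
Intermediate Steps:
$s = 2$ ($s = -2 + \left(3 - 5\right)^{2} = -2 + \left(-2\right)^{2} = -2 + 4 = 2$)
$U{\left(M,P \right)} = - \frac{M}{3}$
$O{\left(t,c \right)} = 2 - c$
$B{\left(j,m \right)} = -3$ ($B{\left(j,m \right)} = 2 \cdot 0 - 3 = 0 - 3 = -3$)
$q{\left(a \right)} = 20 + 3 a$ ($q{\left(a \right)} = 5 - - 3 \left(a + 5\right) = 5 - - 3 \left(5 + a\right) = 5 - \left(-15 - 3 a\right) = 5 + \left(15 + 3 a\right) = 20 + 3 a$)
$O{\left(U{\left(v{\left(-1 \right)},d \right)},9 \right)} + q{\left(-45 \right)} = \left(2 - 9\right) + \left(20 + 3 \left(-45\right)\right) = \left(2 - 9\right) + \left(20 - 135\right) = -7 - 115 = -122$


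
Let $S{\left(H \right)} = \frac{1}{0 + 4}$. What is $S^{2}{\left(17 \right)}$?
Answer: $\frac{1}{16} \approx 0.0625$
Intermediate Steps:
$S{\left(H \right)} = \frac{1}{4}$
$S^{2}{\left(17 \right)} = \left(\frac{1}{4}\right)^{2} = \frac{1}{16}$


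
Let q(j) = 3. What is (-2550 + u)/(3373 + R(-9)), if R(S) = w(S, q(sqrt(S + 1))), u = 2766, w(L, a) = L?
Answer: 54/841 ≈ 0.064209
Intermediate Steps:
R(S) = S
(-2550 + u)/(3373 + R(-9)) = (-2550 + 2766)/(3373 - 9) = 216/3364 = 216*(1/3364) = 54/841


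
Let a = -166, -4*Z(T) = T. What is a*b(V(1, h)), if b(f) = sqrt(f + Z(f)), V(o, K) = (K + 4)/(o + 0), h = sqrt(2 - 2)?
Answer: -166*sqrt(3) ≈ -287.52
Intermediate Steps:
Z(T) = -T/4
h = 0 (h = sqrt(0) = 0)
V(o, K) = (4 + K)/o
b(f) = sqrt(3)*sqrt(f)/2 (b(f) = sqrt(f - f/4) = sqrt(3*f/4) = sqrt(3)*sqrt(f)/2)
a*b(V(1, h)) = -83*sqrt(3)*sqrt((4 + 0)/1) = -83*sqrt(3)*sqrt(1*4) = -83*sqrt(3)*sqrt(4) = -83*sqrt(3)*2 = -166*sqrt(3)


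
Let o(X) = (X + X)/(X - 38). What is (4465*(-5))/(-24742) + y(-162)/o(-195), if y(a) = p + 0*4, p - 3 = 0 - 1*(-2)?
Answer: 1876559/482469 ≈ 3.8895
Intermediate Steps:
p = 5 (p = 3 + (0 - 1*(-2)) = 3 + (0 + 2) = 3 + 2 = 5)
y(a) = 5 (y(a) = 5 + 0*4 = 5 + 0 = 5)
o(X) = 2*X/(-38 + X) (o(X) = (2*X)/(-38 + X) = 2*X/(-38 + X))
(4465*(-5))/(-24742) + y(-162)/o(-195) = (4465*(-5))/(-24742) + 5/((2*(-195)/(-38 - 195))) = -22325*(-1/24742) + 5/((2*(-195)/(-233))) = 22325/24742 + 5/((2*(-195)*(-1/233))) = 22325/24742 + 5/(390/233) = 22325/24742 + 5*(233/390) = 22325/24742 + 233/78 = 1876559/482469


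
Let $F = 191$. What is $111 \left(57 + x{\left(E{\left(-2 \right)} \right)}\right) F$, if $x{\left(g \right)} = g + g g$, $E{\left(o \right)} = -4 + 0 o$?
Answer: $1462869$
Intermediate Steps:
$E{\left(o \right)} = -4$ ($E{\left(o \right)} = -4 + 0 = -4$)
$x{\left(g \right)} = g + g^{2}$
$111 \left(57 + x{\left(E{\left(-2 \right)} \right)}\right) F = 111 \left(57 - 4 \left(1 - 4\right)\right) 191 = 111 \left(57 - -12\right) 191 = 111 \left(57 + 12\right) 191 = 111 \cdot 69 \cdot 191 = 7659 \cdot 191 = 1462869$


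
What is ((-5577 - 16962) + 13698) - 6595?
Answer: -15436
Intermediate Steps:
((-5577 - 16962) + 13698) - 6595 = (-22539 + 13698) - 6595 = -8841 - 6595 = -15436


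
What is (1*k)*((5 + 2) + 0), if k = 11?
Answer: 77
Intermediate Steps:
(1*k)*((5 + 2) + 0) = (1*11)*((5 + 2) + 0) = 11*(7 + 0) = 11*7 = 77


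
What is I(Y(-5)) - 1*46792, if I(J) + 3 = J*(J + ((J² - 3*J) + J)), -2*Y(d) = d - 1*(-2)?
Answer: -374351/8 ≈ -46794.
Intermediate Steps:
Y(d) = -1 - d/2 (Y(d) = -(d - 1*(-2))/2 = -(d + 2)/2 = -(2 + d)/2 = -1 - d/2)
I(J) = -3 + J*(J² - J) (I(J) = -3 + J*(J + ((J² - 3*J) + J)) = -3 + J*(J + (J² - 2*J)) = -3 + J*(J² - J))
I(Y(-5)) - 1*46792 = (-3 + (-1 - ½*(-5))³ - (-1 - ½*(-5))²) - 1*46792 = (-3 + (-1 + 5/2)³ - (-1 + 5/2)²) - 46792 = (-3 + (3/2)³ - (3/2)²) - 46792 = (-3 + 27/8 - 1*9/4) - 46792 = (-3 + 27/8 - 9/4) - 46792 = -15/8 - 46792 = -374351/8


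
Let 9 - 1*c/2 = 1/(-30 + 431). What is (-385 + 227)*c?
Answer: -1140128/401 ≈ -2843.2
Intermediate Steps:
c = 7216/401 (c = 18 - 2/(-30 + 431) = 18 - 2/401 = 7216/401 ≈ 17.995)
(-385 + 227)*c = (-385 + 227)*(7216/401) = -158*7216/401 = -1140128/401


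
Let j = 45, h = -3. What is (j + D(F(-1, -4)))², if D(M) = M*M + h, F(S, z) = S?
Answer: 1849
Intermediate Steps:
D(M) = -3 + M² (D(M) = M*M - 3 = M² - 3 = -3 + M²)
(j + D(F(-1, -4)))² = (45 + (-3 + (-1)²))² = (45 + (-3 + 1))² = (45 - 2)² = 43² = 1849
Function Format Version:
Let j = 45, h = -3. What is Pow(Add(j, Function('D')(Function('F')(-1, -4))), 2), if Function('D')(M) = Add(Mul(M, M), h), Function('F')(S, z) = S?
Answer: 1849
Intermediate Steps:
Function('D')(M) = Add(-3, Pow(M, 2)) (Function('D')(M) = Add(Mul(M, M), -3) = Add(Pow(M, 2), -3) = Add(-3, Pow(M, 2)))
Pow(Add(j, Function('D')(Function('F')(-1, -4))), 2) = Pow(Add(45, Add(-3, Pow(-1, 2))), 2) = Pow(Add(45, Add(-3, 1)), 2) = Pow(Add(45, -2), 2) = Pow(43, 2) = 1849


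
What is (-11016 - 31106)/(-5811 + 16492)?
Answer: -42122/10681 ≈ -3.9436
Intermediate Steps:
(-11016 - 31106)/(-5811 + 16492) = -42122/10681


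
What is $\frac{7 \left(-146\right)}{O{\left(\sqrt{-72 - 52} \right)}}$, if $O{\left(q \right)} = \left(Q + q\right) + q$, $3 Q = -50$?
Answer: $\frac{38325}{1741} + \frac{9198 i \sqrt{31}}{1741} \approx 22.013 + 29.415 i$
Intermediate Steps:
$Q = - \frac{50}{3}$ ($Q = \frac{1}{3} \left(-50\right) = - \frac{50}{3} \approx -16.667$)
$O{\left(q \right)} = - \frac{50}{3} + 2 q$ ($O{\left(q \right)} = \left(- \frac{50}{3} + q\right) + q = - \frac{50}{3} + 2 q$)
$\frac{7 \left(-146\right)}{O{\left(\sqrt{-72 - 52} \right)}} = \frac{7 \left(-146\right)}{- \frac{50}{3} + 2 \sqrt{-72 - 52}} = - \frac{1022}{- \frac{50}{3} + 2 \sqrt{-124}} = - \frac{1022}{- \frac{50}{3} + 2 \cdot 2 i \sqrt{31}} = - \frac{1022}{- \frac{50}{3} + 4 i \sqrt{31}}$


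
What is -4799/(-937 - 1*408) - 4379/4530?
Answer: 20993/8070 ≈ 2.6014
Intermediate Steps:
-4799/(-937 - 1*408) - 4379/4530 = -4799/(-937 - 408) - 4379*1/4530 = -4799/(-1345) - 29/30 = -4799*(-1/1345) - 29/30 = 4799/1345 - 29/30 = 20993/8070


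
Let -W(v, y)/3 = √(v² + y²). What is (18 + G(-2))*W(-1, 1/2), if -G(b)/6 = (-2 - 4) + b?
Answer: -99*√5 ≈ -221.37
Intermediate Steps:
G(b) = 36 - 6*b (G(b) = -6*((-2 - 4) + b) = -6*(-6 + b) = 36 - 6*b)
W(v, y) = -3*√(v² + y²)
(18 + G(-2))*W(-1, 1/2) = (18 + (36 - 6*(-2)))*(-3*√((-1)² + (1/2)²)) = (18 + (36 + 12))*(-3*√(1 + (1*(½))²)) = (18 + 48)*(-3*√(1 + (½)²)) = 66*(-3*√(1 + ¼)) = 66*(-3*√5/2) = -99*√5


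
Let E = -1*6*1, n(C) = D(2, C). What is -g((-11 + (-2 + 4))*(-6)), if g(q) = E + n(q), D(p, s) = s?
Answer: -48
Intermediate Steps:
n(C) = C
E = -6 (E = -6*1 = -6)
g(q) = -6 + q
-g((-11 + (-2 + 4))*(-6)) = -(-6 + (-11 + (-2 + 4))*(-6)) = -(-6 + (-11 + 2)*(-6)) = -(-6 - 9*(-6)) = -(-6 + 54) = -1*48 = -48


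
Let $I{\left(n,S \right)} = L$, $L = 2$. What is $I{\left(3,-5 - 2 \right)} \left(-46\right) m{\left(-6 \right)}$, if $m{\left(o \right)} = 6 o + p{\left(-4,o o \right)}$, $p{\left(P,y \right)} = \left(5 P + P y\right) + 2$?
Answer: $18216$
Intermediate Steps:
$p{\left(P,y \right)} = 2 + 5 P + P y$
$I{\left(n,S \right)} = 2$
$m{\left(o \right)} = -18 - 4 o^{2} + 6 o$ ($m{\left(o \right)} = 6 o + \left(2 + 5 \left(-4\right) - 4 o o\right) = 6 o - \left(18 + 4 o^{2}\right) = -18 - 4 o^{2} + 6 o$)
$I{\left(3,-5 - 2 \right)} \left(-46\right) m{\left(-6 \right)} = 2 \left(-46\right) \left(-18 - 4 \left(-6\right)^{2} + 6 \left(-6\right)\right) = - 92 \left(-18 - 144 - 36\right) = \left(-92\right) \left(-198\right) = 18216$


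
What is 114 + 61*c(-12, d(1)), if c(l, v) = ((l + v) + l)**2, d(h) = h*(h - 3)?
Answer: 41350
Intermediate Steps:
d(h) = h*(-3 + h)
c(l, v) = (v + 2*l)**2
114 + 61*c(-12, d(1)) = 114 + 61*(1*(-3 + 1) + 2*(-12))**2 = 114 + 61*(1*(-2) - 24)**2 = 114 + 61*(-2 - 24)**2 = 114 + 61*(-26)**2 = 114 + 61*676 = 114 + 41236 = 41350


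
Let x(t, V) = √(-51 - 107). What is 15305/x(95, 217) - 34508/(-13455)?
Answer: 34508/13455 - 15305*I*√158/158 ≈ 2.5647 - 1217.6*I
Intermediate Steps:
x(t, V) = I*√158 (x(t, V) = √(-158) = I*√158)
15305/x(95, 217) - 34508/(-13455) = 15305/((I*√158)) - 34508/(-13455) = 15305*(-I*√158/158) - 34508*(-1/13455) = -15305*I*√158/158 + 34508/13455 = 34508/13455 - 15305*I*√158/158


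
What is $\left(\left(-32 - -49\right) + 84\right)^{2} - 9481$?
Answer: $720$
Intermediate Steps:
$\left(\left(-32 - -49\right) + 84\right)^{2} - 9481 = \left(\left(-32 + 49\right) + 84\right)^{2} - 9481 = \left(17 + 84\right)^{2} - 9481 = 101^{2} - 9481 = 10201 - 9481 = 720$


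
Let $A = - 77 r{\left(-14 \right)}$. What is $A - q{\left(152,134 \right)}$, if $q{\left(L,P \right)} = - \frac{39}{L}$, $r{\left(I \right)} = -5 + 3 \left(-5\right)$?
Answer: $\frac{234119}{152} \approx 1540.3$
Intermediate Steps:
$r{\left(I \right)} = -20$ ($r{\left(I \right)} = -5 - 15 = -20$)
$A = 1540$ ($A = \left(-77\right) \left(-20\right) = 1540$)
$A - q{\left(152,134 \right)} = 1540 - - \frac{39}{152} = 1540 + \frac{39}{152} = \frac{234119}{152}$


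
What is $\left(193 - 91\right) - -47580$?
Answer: $47682$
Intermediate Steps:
$\left(193 - 91\right) - -47580 = \left(193 - 91\right) + 47580 = 102 + 47580 = 47682$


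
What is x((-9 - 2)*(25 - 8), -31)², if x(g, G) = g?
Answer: 34969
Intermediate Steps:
x((-9 - 2)*(25 - 8), -31)² = ((-9 - 2)*(25 - 8))² = (-11*17)² = (-187)² = 34969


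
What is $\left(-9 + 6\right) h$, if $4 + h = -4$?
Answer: $24$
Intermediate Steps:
$h = -8$ ($h = -4 - 4 = -8$)
$\left(-9 + 6\right) h = \left(-9 + 6\right) \left(-8\right) = \left(-3\right) \left(-8\right) = 24$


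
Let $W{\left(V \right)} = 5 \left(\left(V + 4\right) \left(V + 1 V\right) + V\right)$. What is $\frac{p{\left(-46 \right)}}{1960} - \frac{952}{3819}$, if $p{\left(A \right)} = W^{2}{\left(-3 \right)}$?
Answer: $\frac{1173511}{1497048} \approx 0.78388$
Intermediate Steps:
$W{\left(V \right)} = 5 V + 10 V \left(4 + V\right)$ ($W{\left(V \right)} = 5 \left(\left(4 + V\right) \left(V + V\right) + V\right) = 5 \left(\left(4 + V\right) 2 V + V\right) = 5 \left(2 V \left(4 + V\right) + V\right) = 5 \left(V + 2 V \left(4 + V\right)\right) = 5 V + 10 V \left(4 + V\right)$)
$p{\left(A \right)} = 2025$ ($p{\left(A \right)} = \left(5 \left(-3\right) \left(9 + 2 \left(-3\right)\right)\right)^{2} = \left(5 \left(-3\right) \left(9 - 6\right)\right)^{2} = \left(5 \left(-3\right) 3\right)^{2} = \left(-45\right)^{2} = 2025$)
$\frac{p{\left(-46 \right)}}{1960} - \frac{952}{3819} = \frac{2025}{1960} - \frac{952}{3819} = 2025 \cdot \frac{1}{1960} - \frac{952}{3819} = \frac{405}{392} - \frac{952}{3819} = \frac{1173511}{1497048}$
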